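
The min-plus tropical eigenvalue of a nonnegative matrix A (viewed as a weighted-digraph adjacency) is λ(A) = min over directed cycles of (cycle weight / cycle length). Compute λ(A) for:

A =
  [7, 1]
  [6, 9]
λ(A) = 7/2

Enumerate directed cycles and compute their means (weight / length). Sample:
  cycle 0 → 0: weight = 7, length = 1, mean = 7/1 ≈ 7.000
  cycle 1 → 1: weight = 9, length = 1, mean = 9/1 ≈ 9.000
  cycle 0 → 1 → 0: weight = 7, length = 2, mean = 7/2 ≈ 3.500
  cycle 1 → 0 → 1: weight = 7, length = 2, mean = 7/2 ≈ 3.500
Minimum mean = 3.500, attained e.g. along the cycle 0 → 1 → 0 with weight 7 and length 2. So λ(A) = 7/2 = 7/2.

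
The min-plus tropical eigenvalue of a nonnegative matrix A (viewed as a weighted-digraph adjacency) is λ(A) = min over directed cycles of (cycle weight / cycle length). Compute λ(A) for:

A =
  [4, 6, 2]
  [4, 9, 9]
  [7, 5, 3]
λ(A) = 3

Enumerate directed cycles and compute their means (weight / length). Sample:
  cycle 0 → 0: weight = 4, length = 1, mean = 4/1 ≈ 4.000
  cycle 1 → 1: weight = 9, length = 1, mean = 9/1 ≈ 9.000
  cycle 2 → 2: weight = 3, length = 1, mean = 3/1 ≈ 3.000
  cycle 0 → 1 → 0: weight = 10, length = 2, mean = 10/2 ≈ 5.000
  cycle 0 → 2 → 0: weight = 9, length = 2, mean = 9/2 ≈ 4.500
  cycle 1 → 0 → 1: weight = 10, length = 2, mean = 10/2 ≈ 5.000
Minimum mean = 3.000, attained e.g. along the cycle 2 → 2 with weight 3 and length 1. So λ(A) = 3/1 = 3.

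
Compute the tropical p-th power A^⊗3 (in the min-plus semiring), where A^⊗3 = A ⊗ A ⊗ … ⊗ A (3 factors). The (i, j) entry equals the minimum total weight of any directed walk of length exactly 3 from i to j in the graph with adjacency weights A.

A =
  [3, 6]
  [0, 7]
A^⊗3 =
  [9, 12]
  [6, 9]

Each entry (A^⊗3)_ij equals the minimum over all length-3 walks i = v_0 → v_1 → … → v_3 = j of Σ_t A[v_t][v_{t+1}]. For example, for (i, j) = (0, 1) we minimise over 4 possible intermediate vertex sequences; the minimum is 12, attained along the walk 0 → 0 → 0 → 1.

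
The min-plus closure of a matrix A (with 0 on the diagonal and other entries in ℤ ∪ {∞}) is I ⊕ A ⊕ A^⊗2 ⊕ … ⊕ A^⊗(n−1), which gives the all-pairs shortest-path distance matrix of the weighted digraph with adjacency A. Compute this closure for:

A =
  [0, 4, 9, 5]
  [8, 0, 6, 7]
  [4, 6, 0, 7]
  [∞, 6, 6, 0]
Closure =
  [0, 4, 9, 5]
  [8, 0, 6, 7]
  [4, 6, 0, 7]
  [10, 6, 6, 0]

This is the Floyd-Warshall all-pairs shortest-path computation. For each intermediate vertex k = 0, 1, …, 3, update dist[i][j] ← min(dist[i][j], dist[i][k] + dist[k][j]). The final matrix gives, for each (i, j), the minimum total weight of any directed path from i to j (possibly empty when i = j).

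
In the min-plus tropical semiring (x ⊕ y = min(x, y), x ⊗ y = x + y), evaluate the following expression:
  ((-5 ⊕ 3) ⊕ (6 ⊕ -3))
((-5 ⊕ 3) ⊕ (6 ⊕ -3)) = -5

Expand innermost to outermost. Recall ⊕ takes the minimum of its arguments and ⊗ takes their sum. Working out the expression ((-5 ⊕ 3) ⊕ (6 ⊕ -3)) gives -5.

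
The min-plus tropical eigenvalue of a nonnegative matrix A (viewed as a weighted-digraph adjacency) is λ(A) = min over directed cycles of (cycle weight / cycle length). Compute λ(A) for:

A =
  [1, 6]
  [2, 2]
λ(A) = 1

Enumerate directed cycles and compute their means (weight / length). Sample:
  cycle 0 → 0: weight = 1, length = 1, mean = 1/1 ≈ 1.000
  cycle 1 → 1: weight = 2, length = 1, mean = 2/1 ≈ 2.000
  cycle 0 → 1 → 0: weight = 8, length = 2, mean = 8/2 ≈ 4.000
  cycle 1 → 0 → 1: weight = 8, length = 2, mean = 8/2 ≈ 4.000
Minimum mean = 1.000, attained e.g. along the cycle 0 → 0 with weight 1 and length 1. So λ(A) = 1/1 = 1.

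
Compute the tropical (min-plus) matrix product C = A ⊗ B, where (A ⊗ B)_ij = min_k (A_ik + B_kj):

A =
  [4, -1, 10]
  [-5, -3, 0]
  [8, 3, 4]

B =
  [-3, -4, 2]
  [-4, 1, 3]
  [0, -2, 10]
A ⊗ B =
  [-5, 0, 2]
  [-8, -9, -3]
  [-1, 2, 6]

Apply the min-plus product entry-by-entry:
  C[0][0] = min over k of (A[0][0] + B[0][0] = 4 + -3 = 1, A[0][1] + B[1][0] = -1 + -4 = -5, A[0][2] + B[2][0] = 10 + 0 = 10) = -5 (attained at k = 1)
  C[0][1] = min over k of (A[0][0] + B[0][1] = 4 + -4 = 0, A[0][1] + B[1][1] = -1 + 1 = 0, A[0][2] + B[2][1] = 10 + -2 = 8) = 0 (attained at k = 0)
  C[0][2] = min over k of (A[0][0] + B[0][2] = 4 + 2 = 6, A[0][1] + B[1][2] = -1 + 3 = 2, A[0][2] + B[2][2] = 10 + 10 = 20) = 2 (attained at k = 1)
  C[1][0] = min over k of (A[1][0] + B[0][0] = -5 + -3 = -8, A[1][1] + B[1][0] = -3 + -4 = -7, A[1][2] + B[2][0] = 0 + 0 = 0) = -8 (attained at k = 0)
  C[1][1] = min over k of (A[1][0] + B[0][1] = -5 + -4 = -9, A[1][1] + B[1][1] = -3 + 1 = -2, A[1][2] + B[2][1] = 0 + -2 = -2) = -9 (attained at k = 0)
  C[1][2] = min over k of (A[1][0] + B[0][2] = -5 + 2 = -3, A[1][1] + B[1][2] = -3 + 3 = 0, A[1][2] + B[2][2] = 0 + 10 = 10) = -3 (attained at k = 0)
  C[2][0] = min over k of (A[2][0] + B[0][0] = 8 + -3 = 5, A[2][1] + B[1][0] = 3 + -4 = -1, A[2][2] + B[2][0] = 4 + 0 = 4) = -1 (attained at k = 1)
  C[2][1] = min over k of (A[2][0] + B[0][1] = 8 + -4 = 4, A[2][1] + B[1][1] = 3 + 1 = 4, A[2][2] + B[2][1] = 4 + -2 = 2) = 2 (attained at k = 2)
  C[2][2] = min over k of (A[2][0] + B[0][2] = 8 + 2 = 10, A[2][1] + B[1][2] = 3 + 3 = 6, A[2][2] + B[2][2] = 4 + 10 = 14) = 6 (attained at k = 1)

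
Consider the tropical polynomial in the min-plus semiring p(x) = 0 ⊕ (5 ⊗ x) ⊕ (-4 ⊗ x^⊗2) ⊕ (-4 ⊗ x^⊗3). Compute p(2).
p(2) = 0

A tropical monomial a ⊗ x^⊗i evaluates to a + i · x. Evaluating each term at x = 2:
  Term 0 contributes 0 + 0 · 2 = 0
  Term 1 contributes 5 + 1 · 2 = 7
  Term 2 contributes -4 + 2 · 2 = 0
  Term 3 contributes -4 + 3 · 2 = 2
p(2) = ⊕ of these = min[0, 7, 0, 2] = 0.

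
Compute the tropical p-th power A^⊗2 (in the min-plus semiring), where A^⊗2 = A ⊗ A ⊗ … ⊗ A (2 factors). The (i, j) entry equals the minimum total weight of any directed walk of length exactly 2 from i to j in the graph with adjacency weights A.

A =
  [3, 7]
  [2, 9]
A^⊗2 =
  [6, 10]
  [5, 9]

Each entry (A^⊗2)_ij equals the minimum over all length-2 walks i = v_0 → v_1 → … → v_2 = j of Σ_t A[v_t][v_{t+1}]. For example, for (i, j) = (0, 1) we minimise over 2 possible intermediate vertex sequences; the minimum is 10, attained along the walk 0 → 0 → 1.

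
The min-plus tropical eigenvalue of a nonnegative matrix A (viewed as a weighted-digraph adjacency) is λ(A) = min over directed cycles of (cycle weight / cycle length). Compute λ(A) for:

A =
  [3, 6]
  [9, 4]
λ(A) = 3

Enumerate directed cycles and compute their means (weight / length). Sample:
  cycle 0 → 0: weight = 3, length = 1, mean = 3/1 ≈ 3.000
  cycle 1 → 1: weight = 4, length = 1, mean = 4/1 ≈ 4.000
  cycle 0 → 1 → 0: weight = 15, length = 2, mean = 15/2 ≈ 7.500
  cycle 1 → 0 → 1: weight = 15, length = 2, mean = 15/2 ≈ 7.500
Minimum mean = 3.000, attained e.g. along the cycle 0 → 0 with weight 3 and length 1. So λ(A) = 3/1 = 3.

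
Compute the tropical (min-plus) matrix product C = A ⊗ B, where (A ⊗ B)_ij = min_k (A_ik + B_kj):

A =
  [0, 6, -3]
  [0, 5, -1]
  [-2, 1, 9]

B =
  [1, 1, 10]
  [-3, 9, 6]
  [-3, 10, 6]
A ⊗ B =
  [-6, 1, 3]
  [-4, 1, 5]
  [-2, -1, 7]

Apply the min-plus product entry-by-entry:
  C[0][0] = min over k of (A[0][0] + B[0][0] = 0 + 1 = 1, A[0][1] + B[1][0] = 6 + -3 = 3, A[0][2] + B[2][0] = -3 + -3 = -6) = -6 (attained at k = 2)
  C[0][1] = min over k of (A[0][0] + B[0][1] = 0 + 1 = 1, A[0][1] + B[1][1] = 6 + 9 = 15, A[0][2] + B[2][1] = -3 + 10 = 7) = 1 (attained at k = 0)
  C[0][2] = min over k of (A[0][0] + B[0][2] = 0 + 10 = 10, A[0][1] + B[1][2] = 6 + 6 = 12, A[0][2] + B[2][2] = -3 + 6 = 3) = 3 (attained at k = 2)
  C[1][0] = min over k of (A[1][0] + B[0][0] = 0 + 1 = 1, A[1][1] + B[1][0] = 5 + -3 = 2, A[1][2] + B[2][0] = -1 + -3 = -4) = -4 (attained at k = 2)
  C[1][1] = min over k of (A[1][0] + B[0][1] = 0 + 1 = 1, A[1][1] + B[1][1] = 5 + 9 = 14, A[1][2] + B[2][1] = -1 + 10 = 9) = 1 (attained at k = 0)
  C[1][2] = min over k of (A[1][0] + B[0][2] = 0 + 10 = 10, A[1][1] + B[1][2] = 5 + 6 = 11, A[1][2] + B[2][2] = -1 + 6 = 5) = 5 (attained at k = 2)
  C[2][0] = min over k of (A[2][0] + B[0][0] = -2 + 1 = -1, A[2][1] + B[1][0] = 1 + -3 = -2, A[2][2] + B[2][0] = 9 + -3 = 6) = -2 (attained at k = 1)
  C[2][1] = min over k of (A[2][0] + B[0][1] = -2 + 1 = -1, A[2][1] + B[1][1] = 1 + 9 = 10, A[2][2] + B[2][1] = 9 + 10 = 19) = -1 (attained at k = 0)
  C[2][2] = min over k of (A[2][0] + B[0][2] = -2 + 10 = 8, A[2][1] + B[1][2] = 1 + 6 = 7, A[2][2] + B[2][2] = 9 + 6 = 15) = 7 (attained at k = 1)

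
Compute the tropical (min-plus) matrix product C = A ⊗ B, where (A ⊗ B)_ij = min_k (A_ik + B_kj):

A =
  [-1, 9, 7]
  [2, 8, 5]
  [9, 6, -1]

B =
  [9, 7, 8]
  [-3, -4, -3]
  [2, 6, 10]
A ⊗ B =
  [6, 5, 6]
  [5, 4, 5]
  [1, 2, 3]

Apply the min-plus product entry-by-entry:
  C[0][0] = min over k of (A[0][0] + B[0][0] = -1 + 9 = 8, A[0][1] + B[1][0] = 9 + -3 = 6, A[0][2] + B[2][0] = 7 + 2 = 9) = 6 (attained at k = 1)
  C[0][1] = min over k of (A[0][0] + B[0][1] = -1 + 7 = 6, A[0][1] + B[1][1] = 9 + -4 = 5, A[0][2] + B[2][1] = 7 + 6 = 13) = 5 (attained at k = 1)
  C[0][2] = min over k of (A[0][0] + B[0][2] = -1 + 8 = 7, A[0][1] + B[1][2] = 9 + -3 = 6, A[0][2] + B[2][2] = 7 + 10 = 17) = 6 (attained at k = 1)
  C[1][0] = min over k of (A[1][0] + B[0][0] = 2 + 9 = 11, A[1][1] + B[1][0] = 8 + -3 = 5, A[1][2] + B[2][0] = 5 + 2 = 7) = 5 (attained at k = 1)
  C[1][1] = min over k of (A[1][0] + B[0][1] = 2 + 7 = 9, A[1][1] + B[1][1] = 8 + -4 = 4, A[1][2] + B[2][1] = 5 + 6 = 11) = 4 (attained at k = 1)
  C[1][2] = min over k of (A[1][0] + B[0][2] = 2 + 8 = 10, A[1][1] + B[1][2] = 8 + -3 = 5, A[1][2] + B[2][2] = 5 + 10 = 15) = 5 (attained at k = 1)
  C[2][0] = min over k of (A[2][0] + B[0][0] = 9 + 9 = 18, A[2][1] + B[1][0] = 6 + -3 = 3, A[2][2] + B[2][0] = -1 + 2 = 1) = 1 (attained at k = 2)
  C[2][1] = min over k of (A[2][0] + B[0][1] = 9 + 7 = 16, A[2][1] + B[1][1] = 6 + -4 = 2, A[2][2] + B[2][1] = -1 + 6 = 5) = 2 (attained at k = 1)
  C[2][2] = min over k of (A[2][0] + B[0][2] = 9 + 8 = 17, A[2][1] + B[1][2] = 6 + -3 = 3, A[2][2] + B[2][2] = -1 + 10 = 9) = 3 (attained at k = 1)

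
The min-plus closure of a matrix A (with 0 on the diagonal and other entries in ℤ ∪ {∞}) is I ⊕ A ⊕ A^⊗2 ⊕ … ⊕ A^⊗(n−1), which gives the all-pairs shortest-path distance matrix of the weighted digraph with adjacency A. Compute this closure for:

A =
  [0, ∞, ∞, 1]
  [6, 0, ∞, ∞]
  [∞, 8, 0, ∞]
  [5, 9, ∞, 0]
Closure =
  [0, 10, ∞, 1]
  [6, 0, ∞, 7]
  [14, 8, 0, 15]
  [5, 9, ∞, 0]

This is the Floyd-Warshall all-pairs shortest-path computation. For each intermediate vertex k = 0, 1, …, 3, update dist[i][j] ← min(dist[i][j], dist[i][k] + dist[k][j]). The final matrix gives, for each (i, j), the minimum total weight of any directed path from i to j (possibly empty when i = j).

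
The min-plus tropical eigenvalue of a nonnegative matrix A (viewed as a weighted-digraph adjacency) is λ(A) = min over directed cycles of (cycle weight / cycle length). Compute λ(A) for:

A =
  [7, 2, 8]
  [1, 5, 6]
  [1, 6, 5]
λ(A) = 3/2

Enumerate directed cycles and compute their means (weight / length). Sample:
  cycle 0 → 0: weight = 7, length = 1, mean = 7/1 ≈ 7.000
  cycle 1 → 1: weight = 5, length = 1, mean = 5/1 ≈ 5.000
  cycle 2 → 2: weight = 5, length = 1, mean = 5/1 ≈ 5.000
  cycle 0 → 1 → 0: weight = 3, length = 2, mean = 3/2 ≈ 1.500
  cycle 0 → 2 → 0: weight = 9, length = 2, mean = 9/2 ≈ 4.500
  cycle 1 → 0 → 1: weight = 3, length = 2, mean = 3/2 ≈ 1.500
Minimum mean = 1.500, attained e.g. along the cycle 0 → 1 → 0 with weight 3 and length 2. So λ(A) = 3/2 = 3/2.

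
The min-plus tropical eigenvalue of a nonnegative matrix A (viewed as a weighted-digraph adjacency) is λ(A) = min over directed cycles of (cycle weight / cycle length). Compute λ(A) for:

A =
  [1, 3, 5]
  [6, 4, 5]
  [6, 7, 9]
λ(A) = 1

Enumerate directed cycles and compute their means (weight / length). Sample:
  cycle 0 → 0: weight = 1, length = 1, mean = 1/1 ≈ 1.000
  cycle 1 → 1: weight = 4, length = 1, mean = 4/1 ≈ 4.000
  cycle 2 → 2: weight = 9, length = 1, mean = 9/1 ≈ 9.000
  cycle 0 → 1 → 0: weight = 9, length = 2, mean = 9/2 ≈ 4.500
  cycle 0 → 2 → 0: weight = 11, length = 2, mean = 11/2 ≈ 5.500
  cycle 1 → 0 → 1: weight = 9, length = 2, mean = 9/2 ≈ 4.500
Minimum mean = 1.000, attained e.g. along the cycle 0 → 0 with weight 1 and length 1. So λ(A) = 1/1 = 1.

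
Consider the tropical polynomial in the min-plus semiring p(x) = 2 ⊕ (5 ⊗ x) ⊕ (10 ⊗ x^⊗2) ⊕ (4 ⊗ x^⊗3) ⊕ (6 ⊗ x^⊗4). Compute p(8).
p(8) = 2

A tropical monomial a ⊗ x^⊗i evaluates to a + i · x. Evaluating each term at x = 8:
  Term 0 contributes 2 + 0 · 8 = 2
  Term 1 contributes 5 + 1 · 8 = 13
  Term 2 contributes 10 + 2 · 8 = 26
  Term 3 contributes 4 + 3 · 8 = 28
  Term 4 contributes 6 + 4 · 8 = 38
p(8) = ⊕ of these = min[2, 13, 26, 28, 38] = 2.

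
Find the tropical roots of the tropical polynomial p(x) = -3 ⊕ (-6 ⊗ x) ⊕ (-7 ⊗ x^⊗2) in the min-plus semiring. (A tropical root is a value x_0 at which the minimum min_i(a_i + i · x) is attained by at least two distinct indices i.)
Roots: {1, 3}

Each tropical root is a break point of the lower envelope of the lines y = a_i + i · x (there are 3 lines, with slopes 0, 1, ..., 2). Only the lines that attain the minimum somewhere contribute to roots; other lines are dominated. Here the surviving (envelope) indices are i = 2, i = 1, i = 0.
Intersections between consecutive envelope lines give the roots: for adjacent envelope indices i < j the intersection is x = (a_i − a_j) / (j − i). Reading off the sorted break points: {1, 3}.
Verification: at each break x_0, at least two indices attain the minimum of min_i(a_i + i · x_0).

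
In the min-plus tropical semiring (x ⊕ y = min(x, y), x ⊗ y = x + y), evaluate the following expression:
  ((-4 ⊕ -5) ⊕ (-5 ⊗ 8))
((-4 ⊕ -5) ⊕ (-5 ⊗ 8)) = -5

Expand innermost to outermost. Recall ⊕ takes the minimum of its arguments and ⊗ takes their sum. Working out the expression ((-4 ⊕ -5) ⊕ (-5 ⊗ 8)) gives -5.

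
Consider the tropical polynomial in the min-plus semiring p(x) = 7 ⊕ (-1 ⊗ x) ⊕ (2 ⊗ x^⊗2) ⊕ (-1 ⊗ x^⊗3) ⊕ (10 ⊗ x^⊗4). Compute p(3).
p(3) = 2

A tropical monomial a ⊗ x^⊗i evaluates to a + i · x. Evaluating each term at x = 3:
  Term 0 contributes 7 + 0 · 3 = 7
  Term 1 contributes -1 + 1 · 3 = 2
  Term 2 contributes 2 + 2 · 3 = 8
  Term 3 contributes -1 + 3 · 3 = 8
  Term 4 contributes 10 + 4 · 3 = 22
p(3) = ⊕ of these = min[7, 2, 8, 8, 22] = 2.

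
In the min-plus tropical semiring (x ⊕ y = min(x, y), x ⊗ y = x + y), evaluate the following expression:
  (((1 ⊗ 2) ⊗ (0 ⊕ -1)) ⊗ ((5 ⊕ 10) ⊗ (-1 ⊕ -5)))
(((1 ⊗ 2) ⊗ (0 ⊕ -1)) ⊗ ((5 ⊕ 10) ⊗ (-1 ⊕ -5))) = 2

Expand innermost to outermost. Recall ⊕ takes the minimum of its arguments and ⊗ takes their sum. Working out the expression (((1 ⊗ 2) ⊗ (0 ⊕ -1)) ⊗ ((5 ⊕ 10) ⊗ (-1 ⊕ -5))) gives 2.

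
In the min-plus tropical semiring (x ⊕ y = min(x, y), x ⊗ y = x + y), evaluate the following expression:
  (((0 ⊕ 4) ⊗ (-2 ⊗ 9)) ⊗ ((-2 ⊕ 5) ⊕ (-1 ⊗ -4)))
(((0 ⊕ 4) ⊗ (-2 ⊗ 9)) ⊗ ((-2 ⊕ 5) ⊕ (-1 ⊗ -4))) = 2

Expand innermost to outermost. Recall ⊕ takes the minimum of its arguments and ⊗ takes their sum. Working out the expression (((0 ⊕ 4) ⊗ (-2 ⊗ 9)) ⊗ ((-2 ⊕ 5) ⊕ (-1 ⊗ -4))) gives 2.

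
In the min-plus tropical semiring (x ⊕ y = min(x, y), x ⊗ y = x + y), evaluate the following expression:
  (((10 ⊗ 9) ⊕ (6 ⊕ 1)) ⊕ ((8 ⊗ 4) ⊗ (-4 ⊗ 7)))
(((10 ⊗ 9) ⊕ (6 ⊕ 1)) ⊕ ((8 ⊗ 4) ⊗ (-4 ⊗ 7))) = 1

Expand innermost to outermost. Recall ⊕ takes the minimum of its arguments and ⊗ takes their sum. Working out the expression (((10 ⊗ 9) ⊕ (6 ⊕ 1)) ⊕ ((8 ⊗ 4) ⊗ (-4 ⊗ 7))) gives 1.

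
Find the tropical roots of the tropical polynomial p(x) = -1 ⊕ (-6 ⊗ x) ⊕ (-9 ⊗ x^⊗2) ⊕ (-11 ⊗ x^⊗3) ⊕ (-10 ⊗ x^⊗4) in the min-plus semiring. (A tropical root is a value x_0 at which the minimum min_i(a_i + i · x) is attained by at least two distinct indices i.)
Roots: {-1, 2, 3, 5}

Each tropical root is a break point of the lower envelope of the lines y = a_i + i · x (there are 5 lines, with slopes 0, 1, ..., 4). Only the lines that attain the minimum somewhere contribute to roots; other lines are dominated. Here the surviving (envelope) indices are i = 4, i = 3, i = 2, i = 1, i = 0.
Intersections between consecutive envelope lines give the roots: for adjacent envelope indices i < j the intersection is x = (a_i − a_j) / (j − i). Reading off the sorted break points: {-1, 2, 3, 5}.
Verification: at each break x_0, at least two indices attain the minimum of min_i(a_i + i · x_0).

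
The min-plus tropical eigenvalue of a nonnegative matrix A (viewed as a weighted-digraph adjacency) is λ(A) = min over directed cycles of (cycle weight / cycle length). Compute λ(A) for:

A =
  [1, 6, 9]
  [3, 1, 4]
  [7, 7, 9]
λ(A) = 1

Enumerate directed cycles and compute their means (weight / length). Sample:
  cycle 0 → 0: weight = 1, length = 1, mean = 1/1 ≈ 1.000
  cycle 1 → 1: weight = 1, length = 1, mean = 1/1 ≈ 1.000
  cycle 2 → 2: weight = 9, length = 1, mean = 9/1 ≈ 9.000
  cycle 0 → 1 → 0: weight = 9, length = 2, mean = 9/2 ≈ 4.500
  cycle 0 → 2 → 0: weight = 16, length = 2, mean = 16/2 ≈ 8.000
  cycle 1 → 0 → 1: weight = 9, length = 2, mean = 9/2 ≈ 4.500
Minimum mean = 1.000, attained e.g. along the cycle 0 → 0 with weight 1 and length 1. So λ(A) = 1/1 = 1.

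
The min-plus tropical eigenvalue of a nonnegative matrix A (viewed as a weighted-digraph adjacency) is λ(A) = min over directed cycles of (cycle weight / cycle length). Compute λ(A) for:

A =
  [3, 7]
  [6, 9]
λ(A) = 3

Enumerate directed cycles and compute their means (weight / length). Sample:
  cycle 0 → 0: weight = 3, length = 1, mean = 3/1 ≈ 3.000
  cycle 1 → 1: weight = 9, length = 1, mean = 9/1 ≈ 9.000
  cycle 0 → 1 → 0: weight = 13, length = 2, mean = 13/2 ≈ 6.500
  cycle 1 → 0 → 1: weight = 13, length = 2, mean = 13/2 ≈ 6.500
Minimum mean = 3.000, attained e.g. along the cycle 0 → 0 with weight 3 and length 1. So λ(A) = 3/1 = 3.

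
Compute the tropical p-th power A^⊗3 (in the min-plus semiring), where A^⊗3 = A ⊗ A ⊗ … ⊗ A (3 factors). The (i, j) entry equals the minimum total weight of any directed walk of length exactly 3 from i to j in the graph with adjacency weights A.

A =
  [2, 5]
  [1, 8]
A^⊗3 =
  [6, 9]
  [5, 8]

Each entry (A^⊗3)_ij equals the minimum over all length-3 walks i = v_0 → v_1 → … → v_3 = j of Σ_t A[v_t][v_{t+1}]. For example, for (i, j) = (0, 1) we minimise over 4 possible intermediate vertex sequences; the minimum is 9, attained along the walk 0 → 0 → 0 → 1.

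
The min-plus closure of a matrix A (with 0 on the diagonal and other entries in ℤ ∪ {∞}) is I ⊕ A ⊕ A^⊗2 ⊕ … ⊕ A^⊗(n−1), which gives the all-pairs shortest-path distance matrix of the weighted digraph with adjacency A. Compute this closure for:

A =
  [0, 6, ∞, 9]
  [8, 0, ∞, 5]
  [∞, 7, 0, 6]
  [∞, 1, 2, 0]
Closure =
  [0, 6, 11, 9]
  [8, 0, 7, 5]
  [15, 7, 0, 6]
  [9, 1, 2, 0]

This is the Floyd-Warshall all-pairs shortest-path computation. For each intermediate vertex k = 0, 1, …, 3, update dist[i][j] ← min(dist[i][j], dist[i][k] + dist[k][j]). The final matrix gives, for each (i, j), the minimum total weight of any directed path from i to j (possibly empty when i = j).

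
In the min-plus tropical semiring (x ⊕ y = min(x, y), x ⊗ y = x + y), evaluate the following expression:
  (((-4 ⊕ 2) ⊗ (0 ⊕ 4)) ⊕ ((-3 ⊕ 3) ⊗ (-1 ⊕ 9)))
(((-4 ⊕ 2) ⊗ (0 ⊕ 4)) ⊕ ((-3 ⊕ 3) ⊗ (-1 ⊕ 9))) = -4

Expand innermost to outermost. Recall ⊕ takes the minimum of its arguments and ⊗ takes their sum. Working out the expression (((-4 ⊕ 2) ⊗ (0 ⊕ 4)) ⊕ ((-3 ⊕ 3) ⊗ (-1 ⊕ 9))) gives -4.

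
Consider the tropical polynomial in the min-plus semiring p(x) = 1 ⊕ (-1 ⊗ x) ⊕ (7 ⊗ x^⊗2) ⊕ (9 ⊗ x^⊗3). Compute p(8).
p(8) = 1

A tropical monomial a ⊗ x^⊗i evaluates to a + i · x. Evaluating each term at x = 8:
  Term 0 contributes 1 + 0 · 8 = 1
  Term 1 contributes -1 + 1 · 8 = 7
  Term 2 contributes 7 + 2 · 8 = 23
  Term 3 contributes 9 + 3 · 8 = 33
p(8) = ⊕ of these = min[1, 7, 23, 33] = 1.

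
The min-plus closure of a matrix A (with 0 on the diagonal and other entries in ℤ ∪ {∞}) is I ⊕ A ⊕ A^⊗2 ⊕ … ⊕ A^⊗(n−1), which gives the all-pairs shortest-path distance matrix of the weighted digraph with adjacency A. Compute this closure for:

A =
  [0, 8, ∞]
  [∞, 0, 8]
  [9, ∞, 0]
Closure =
  [0, 8, 16]
  [17, 0, 8]
  [9, 17, 0]

This is the Floyd-Warshall all-pairs shortest-path computation. For each intermediate vertex k = 0, 1, …, 2, update dist[i][j] ← min(dist[i][j], dist[i][k] + dist[k][j]). The final matrix gives, for each (i, j), the minimum total weight of any directed path from i to j (possibly empty when i = j).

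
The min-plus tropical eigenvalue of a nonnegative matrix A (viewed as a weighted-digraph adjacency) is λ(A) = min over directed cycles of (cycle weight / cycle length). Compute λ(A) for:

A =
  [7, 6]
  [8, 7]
λ(A) = 7

Enumerate directed cycles and compute their means (weight / length). Sample:
  cycle 0 → 0: weight = 7, length = 1, mean = 7/1 ≈ 7.000
  cycle 1 → 1: weight = 7, length = 1, mean = 7/1 ≈ 7.000
  cycle 0 → 1 → 0: weight = 14, length = 2, mean = 14/2 ≈ 7.000
  cycle 1 → 0 → 1: weight = 14, length = 2, mean = 14/2 ≈ 7.000
Minimum mean = 7.000, attained e.g. along the cycle 0 → 0 with weight 7 and length 1. So λ(A) = 7/1 = 7.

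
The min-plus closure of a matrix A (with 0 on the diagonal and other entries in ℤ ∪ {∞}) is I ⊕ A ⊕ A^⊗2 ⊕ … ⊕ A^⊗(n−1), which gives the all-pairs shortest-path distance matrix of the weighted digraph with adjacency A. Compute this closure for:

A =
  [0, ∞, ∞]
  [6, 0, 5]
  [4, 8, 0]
Closure =
  [0, ∞, ∞]
  [6, 0, 5]
  [4, 8, 0]

This is the Floyd-Warshall all-pairs shortest-path computation. For each intermediate vertex k = 0, 1, …, 2, update dist[i][j] ← min(dist[i][j], dist[i][k] + dist[k][j]). The final matrix gives, for each (i, j), the minimum total weight of any directed path from i to j (possibly empty when i = j).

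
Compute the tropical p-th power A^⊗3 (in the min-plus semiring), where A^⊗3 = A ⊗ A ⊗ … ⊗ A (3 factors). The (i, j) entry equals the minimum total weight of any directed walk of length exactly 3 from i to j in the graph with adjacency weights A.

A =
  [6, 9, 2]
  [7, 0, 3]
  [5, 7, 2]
A^⊗3 =
  [9, 9, 6]
  [7, 0, 3]
  [9, 7, 6]

Each entry (A^⊗3)_ij equals the minimum over all length-3 walks i = v_0 → v_1 → … → v_3 = j of Σ_t A[v_t][v_{t+1}]. For example, for (i, j) = (0, 2) we minimise over 9 possible intermediate vertex sequences; the minimum is 6, attained along the walk 0 → 2 → 2 → 2.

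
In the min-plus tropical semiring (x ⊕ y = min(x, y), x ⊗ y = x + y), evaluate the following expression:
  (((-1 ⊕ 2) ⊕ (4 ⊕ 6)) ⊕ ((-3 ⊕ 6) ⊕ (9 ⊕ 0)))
(((-1 ⊕ 2) ⊕ (4 ⊕ 6)) ⊕ ((-3 ⊕ 6) ⊕ (9 ⊕ 0))) = -3

Expand innermost to outermost. Recall ⊕ takes the minimum of its arguments and ⊗ takes their sum. Working out the expression (((-1 ⊕ 2) ⊕ (4 ⊕ 6)) ⊕ ((-3 ⊕ 6) ⊕ (9 ⊕ 0))) gives -3.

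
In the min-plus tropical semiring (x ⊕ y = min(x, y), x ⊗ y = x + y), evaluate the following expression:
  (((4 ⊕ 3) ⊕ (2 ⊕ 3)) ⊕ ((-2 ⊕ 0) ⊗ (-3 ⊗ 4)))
(((4 ⊕ 3) ⊕ (2 ⊕ 3)) ⊕ ((-2 ⊕ 0) ⊗ (-3 ⊗ 4))) = -1

Expand innermost to outermost. Recall ⊕ takes the minimum of its arguments and ⊗ takes their sum. Working out the expression (((4 ⊕ 3) ⊕ (2 ⊕ 3)) ⊕ ((-2 ⊕ 0) ⊗ (-3 ⊗ 4))) gives -1.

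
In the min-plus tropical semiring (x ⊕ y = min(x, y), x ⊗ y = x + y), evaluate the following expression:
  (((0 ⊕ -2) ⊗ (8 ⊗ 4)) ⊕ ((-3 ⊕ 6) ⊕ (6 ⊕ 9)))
(((0 ⊕ -2) ⊗ (8 ⊗ 4)) ⊕ ((-3 ⊕ 6) ⊕ (6 ⊕ 9))) = -3

Expand innermost to outermost. Recall ⊕ takes the minimum of its arguments and ⊗ takes their sum. Working out the expression (((0 ⊕ -2) ⊗ (8 ⊗ 4)) ⊕ ((-3 ⊕ 6) ⊕ (6 ⊕ 9))) gives -3.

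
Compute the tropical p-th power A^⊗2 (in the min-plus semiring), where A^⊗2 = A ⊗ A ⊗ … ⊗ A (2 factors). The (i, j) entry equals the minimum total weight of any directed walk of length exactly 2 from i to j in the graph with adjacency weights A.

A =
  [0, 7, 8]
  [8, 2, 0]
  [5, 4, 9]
A^⊗2 =
  [0, 7, 7]
  [5, 4, 2]
  [5, 6, 4]

Each entry (A^⊗2)_ij equals the minimum over all length-2 walks i = v_0 → v_1 → … → v_2 = j of Σ_t A[v_t][v_{t+1}]. For example, for (i, j) = (0, 2) we minimise over 3 possible intermediate vertex sequences; the minimum is 7, attained along the walk 0 → 1 → 2.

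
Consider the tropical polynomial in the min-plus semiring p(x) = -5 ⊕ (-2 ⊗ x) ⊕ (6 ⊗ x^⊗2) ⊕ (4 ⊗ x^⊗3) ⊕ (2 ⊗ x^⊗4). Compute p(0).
p(0) = -5

A tropical monomial a ⊗ x^⊗i evaluates to a + i · x. Evaluating each term at x = 0:
  Term 0 contributes -5 + 0 · 0 = -5
  Term 1 contributes -2 + 1 · 0 = -2
  Term 2 contributes 6 + 2 · 0 = 6
  Term 3 contributes 4 + 3 · 0 = 4
  Term 4 contributes 2 + 4 · 0 = 2
p(0) = ⊕ of these = min[-5, -2, 6, 4, 2] = -5.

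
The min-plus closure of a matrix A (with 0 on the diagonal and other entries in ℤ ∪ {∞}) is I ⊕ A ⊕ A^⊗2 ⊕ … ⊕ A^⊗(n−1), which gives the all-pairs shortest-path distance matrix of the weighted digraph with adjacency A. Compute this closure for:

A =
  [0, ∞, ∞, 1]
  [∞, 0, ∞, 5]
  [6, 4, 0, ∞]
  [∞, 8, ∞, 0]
Closure =
  [0, 9, ∞, 1]
  [∞, 0, ∞, 5]
  [6, 4, 0, 7]
  [∞, 8, ∞, 0]

This is the Floyd-Warshall all-pairs shortest-path computation. For each intermediate vertex k = 0, 1, …, 3, update dist[i][j] ← min(dist[i][j], dist[i][k] + dist[k][j]). The final matrix gives, for each (i, j), the minimum total weight of any directed path from i to j (possibly empty when i = j).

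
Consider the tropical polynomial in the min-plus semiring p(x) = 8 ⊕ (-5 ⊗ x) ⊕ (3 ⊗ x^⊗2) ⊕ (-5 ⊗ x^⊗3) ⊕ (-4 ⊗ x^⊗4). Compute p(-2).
p(-2) = -12

A tropical monomial a ⊗ x^⊗i evaluates to a + i · x. Evaluating each term at x = -2:
  Term 0 contributes 8 + 0 · -2 = 8
  Term 1 contributes -5 + 1 · -2 = -7
  Term 2 contributes 3 + 2 · -2 = -1
  Term 3 contributes -5 + 3 · -2 = -11
  Term 4 contributes -4 + 4 · -2 = -12
p(-2) = ⊕ of these = min[8, -7, -1, -11, -12] = -12.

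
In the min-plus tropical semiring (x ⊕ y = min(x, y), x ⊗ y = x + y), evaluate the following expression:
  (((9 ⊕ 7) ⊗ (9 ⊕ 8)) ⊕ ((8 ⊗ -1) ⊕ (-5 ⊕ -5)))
(((9 ⊕ 7) ⊗ (9 ⊕ 8)) ⊕ ((8 ⊗ -1) ⊕ (-5 ⊕ -5))) = -5

Expand innermost to outermost. Recall ⊕ takes the minimum of its arguments and ⊗ takes their sum. Working out the expression (((9 ⊕ 7) ⊗ (9 ⊕ 8)) ⊕ ((8 ⊗ -1) ⊕ (-5 ⊕ -5))) gives -5.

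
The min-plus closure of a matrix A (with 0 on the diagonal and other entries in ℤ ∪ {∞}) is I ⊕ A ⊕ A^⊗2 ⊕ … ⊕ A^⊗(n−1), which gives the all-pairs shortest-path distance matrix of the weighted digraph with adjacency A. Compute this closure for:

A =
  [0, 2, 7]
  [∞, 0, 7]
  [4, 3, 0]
Closure =
  [0, 2, 7]
  [11, 0, 7]
  [4, 3, 0]

This is the Floyd-Warshall all-pairs shortest-path computation. For each intermediate vertex k = 0, 1, …, 2, update dist[i][j] ← min(dist[i][j], dist[i][k] + dist[k][j]). The final matrix gives, for each (i, j), the minimum total weight of any directed path from i to j (possibly empty when i = j).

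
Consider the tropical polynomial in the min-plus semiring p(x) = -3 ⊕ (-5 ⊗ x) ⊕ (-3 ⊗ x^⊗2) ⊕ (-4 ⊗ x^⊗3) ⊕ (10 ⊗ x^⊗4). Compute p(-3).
p(-3) = -13

A tropical monomial a ⊗ x^⊗i evaluates to a + i · x. Evaluating each term at x = -3:
  Term 0 contributes -3 + 0 · -3 = -3
  Term 1 contributes -5 + 1 · -3 = -8
  Term 2 contributes -3 + 2 · -3 = -9
  Term 3 contributes -4 + 3 · -3 = -13
  Term 4 contributes 10 + 4 · -3 = -2
p(-3) = ⊕ of these = min[-3, -8, -9, -13, -2] = -13.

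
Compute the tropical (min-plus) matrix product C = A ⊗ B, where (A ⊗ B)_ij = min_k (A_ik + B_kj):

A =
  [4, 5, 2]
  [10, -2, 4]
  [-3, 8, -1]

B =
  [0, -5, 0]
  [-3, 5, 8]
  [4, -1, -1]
A ⊗ B =
  [2, -1, 1]
  [-5, 3, 3]
  [-3, -8, -3]

Apply the min-plus product entry-by-entry:
  C[0][0] = min over k of (A[0][0] + B[0][0] = 4 + 0 = 4, A[0][1] + B[1][0] = 5 + -3 = 2, A[0][2] + B[2][0] = 2 + 4 = 6) = 2 (attained at k = 1)
  C[0][1] = min over k of (A[0][0] + B[0][1] = 4 + -5 = -1, A[0][1] + B[1][1] = 5 + 5 = 10, A[0][2] + B[2][1] = 2 + -1 = 1) = -1 (attained at k = 0)
  C[0][2] = min over k of (A[0][0] + B[0][2] = 4 + 0 = 4, A[0][1] + B[1][2] = 5 + 8 = 13, A[0][2] + B[2][2] = 2 + -1 = 1) = 1 (attained at k = 2)
  C[1][0] = min over k of (A[1][0] + B[0][0] = 10 + 0 = 10, A[1][1] + B[1][0] = -2 + -3 = -5, A[1][2] + B[2][0] = 4 + 4 = 8) = -5 (attained at k = 1)
  C[1][1] = min over k of (A[1][0] + B[0][1] = 10 + -5 = 5, A[1][1] + B[1][1] = -2 + 5 = 3, A[1][2] + B[2][1] = 4 + -1 = 3) = 3 (attained at k = 1)
  C[1][2] = min over k of (A[1][0] + B[0][2] = 10 + 0 = 10, A[1][1] + B[1][2] = -2 + 8 = 6, A[1][2] + B[2][2] = 4 + -1 = 3) = 3 (attained at k = 2)
  C[2][0] = min over k of (A[2][0] + B[0][0] = -3 + 0 = -3, A[2][1] + B[1][0] = 8 + -3 = 5, A[2][2] + B[2][0] = -1 + 4 = 3) = -3 (attained at k = 0)
  C[2][1] = min over k of (A[2][0] + B[0][1] = -3 + -5 = -8, A[2][1] + B[1][1] = 8 + 5 = 13, A[2][2] + B[2][1] = -1 + -1 = -2) = -8 (attained at k = 0)
  C[2][2] = min over k of (A[2][0] + B[0][2] = -3 + 0 = -3, A[2][1] + B[1][2] = 8 + 8 = 16, A[2][2] + B[2][2] = -1 + -1 = -2) = -3 (attained at k = 0)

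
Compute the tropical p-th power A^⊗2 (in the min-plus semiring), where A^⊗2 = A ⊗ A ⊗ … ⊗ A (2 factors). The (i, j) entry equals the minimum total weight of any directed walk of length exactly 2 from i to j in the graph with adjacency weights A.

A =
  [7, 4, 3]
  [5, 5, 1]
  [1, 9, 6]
A^⊗2 =
  [4, 9, 5]
  [2, 9, 6]
  [7, 5, 4]

Each entry (A^⊗2)_ij equals the minimum over all length-2 walks i = v_0 → v_1 → … → v_2 = j of Σ_t A[v_t][v_{t+1}]. For example, for (i, j) = (0, 2) we minimise over 3 possible intermediate vertex sequences; the minimum is 5, attained along the walk 0 → 1 → 2.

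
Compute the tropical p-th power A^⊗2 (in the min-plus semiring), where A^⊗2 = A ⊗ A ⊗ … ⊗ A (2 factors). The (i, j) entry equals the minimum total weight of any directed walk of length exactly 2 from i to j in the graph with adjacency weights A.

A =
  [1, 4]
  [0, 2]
A^⊗2 =
  [2, 5]
  [1, 4]

Each entry (A^⊗2)_ij equals the minimum over all length-2 walks i = v_0 → v_1 → … → v_2 = j of Σ_t A[v_t][v_{t+1}]. For example, for (i, j) = (0, 1) we minimise over 2 possible intermediate vertex sequences; the minimum is 5, attained along the walk 0 → 0 → 1.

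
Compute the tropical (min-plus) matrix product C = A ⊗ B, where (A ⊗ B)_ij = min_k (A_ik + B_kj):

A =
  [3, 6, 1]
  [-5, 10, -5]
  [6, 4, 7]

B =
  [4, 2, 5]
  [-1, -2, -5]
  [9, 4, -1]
A ⊗ B =
  [5, 4, 0]
  [-1, -3, -6]
  [3, 2, -1]

Apply the min-plus product entry-by-entry:
  C[0][0] = min over k of (A[0][0] + B[0][0] = 3 + 4 = 7, A[0][1] + B[1][0] = 6 + -1 = 5, A[0][2] + B[2][0] = 1 + 9 = 10) = 5 (attained at k = 1)
  C[0][1] = min over k of (A[0][0] + B[0][1] = 3 + 2 = 5, A[0][1] + B[1][1] = 6 + -2 = 4, A[0][2] + B[2][1] = 1 + 4 = 5) = 4 (attained at k = 1)
  C[0][2] = min over k of (A[0][0] + B[0][2] = 3 + 5 = 8, A[0][1] + B[1][2] = 6 + -5 = 1, A[0][2] + B[2][2] = 1 + -1 = 0) = 0 (attained at k = 2)
  C[1][0] = min over k of (A[1][0] + B[0][0] = -5 + 4 = -1, A[1][1] + B[1][0] = 10 + -1 = 9, A[1][2] + B[2][0] = -5 + 9 = 4) = -1 (attained at k = 0)
  C[1][1] = min over k of (A[1][0] + B[0][1] = -5 + 2 = -3, A[1][1] + B[1][1] = 10 + -2 = 8, A[1][2] + B[2][1] = -5 + 4 = -1) = -3 (attained at k = 0)
  C[1][2] = min over k of (A[1][0] + B[0][2] = -5 + 5 = 0, A[1][1] + B[1][2] = 10 + -5 = 5, A[1][2] + B[2][2] = -5 + -1 = -6) = -6 (attained at k = 2)
  C[2][0] = min over k of (A[2][0] + B[0][0] = 6 + 4 = 10, A[2][1] + B[1][0] = 4 + -1 = 3, A[2][2] + B[2][0] = 7 + 9 = 16) = 3 (attained at k = 1)
  C[2][1] = min over k of (A[2][0] + B[0][1] = 6 + 2 = 8, A[2][1] + B[1][1] = 4 + -2 = 2, A[2][2] + B[2][1] = 7 + 4 = 11) = 2 (attained at k = 1)
  C[2][2] = min over k of (A[2][0] + B[0][2] = 6 + 5 = 11, A[2][1] + B[1][2] = 4 + -5 = -1, A[2][2] + B[2][2] = 7 + -1 = 6) = -1 (attained at k = 1)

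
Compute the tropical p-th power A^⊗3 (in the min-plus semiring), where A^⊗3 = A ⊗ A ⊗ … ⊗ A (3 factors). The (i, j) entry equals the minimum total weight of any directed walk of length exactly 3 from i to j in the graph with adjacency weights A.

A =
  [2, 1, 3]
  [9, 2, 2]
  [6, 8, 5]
A^⊗3 =
  [6, 5, 5]
  [10, 6, 6]
  [10, 9, 9]

Each entry (A^⊗3)_ij equals the minimum over all length-3 walks i = v_0 → v_1 → … → v_3 = j of Σ_t A[v_t][v_{t+1}]. For example, for (i, j) = (0, 2) we minimise over 9 possible intermediate vertex sequences; the minimum is 5, attained along the walk 0 → 0 → 1 → 2.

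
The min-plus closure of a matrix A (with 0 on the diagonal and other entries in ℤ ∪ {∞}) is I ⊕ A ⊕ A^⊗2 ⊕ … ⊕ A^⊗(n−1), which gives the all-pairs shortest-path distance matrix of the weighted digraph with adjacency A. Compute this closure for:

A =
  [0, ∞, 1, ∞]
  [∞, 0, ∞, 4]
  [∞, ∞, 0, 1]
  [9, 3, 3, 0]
Closure =
  [0, 5, 1, 2]
  [13, 0, 7, 4]
  [10, 4, 0, 1]
  [9, 3, 3, 0]

This is the Floyd-Warshall all-pairs shortest-path computation. For each intermediate vertex k = 0, 1, …, 3, update dist[i][j] ← min(dist[i][j], dist[i][k] + dist[k][j]). The final matrix gives, for each (i, j), the minimum total weight of any directed path from i to j (possibly empty when i = j).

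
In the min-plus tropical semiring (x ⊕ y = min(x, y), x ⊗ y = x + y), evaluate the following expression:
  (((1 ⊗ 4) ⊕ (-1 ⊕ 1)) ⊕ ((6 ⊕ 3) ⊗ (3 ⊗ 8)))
(((1 ⊗ 4) ⊕ (-1 ⊕ 1)) ⊕ ((6 ⊕ 3) ⊗ (3 ⊗ 8))) = -1

Expand innermost to outermost. Recall ⊕ takes the minimum of its arguments and ⊗ takes their sum. Working out the expression (((1 ⊗ 4) ⊕ (-1 ⊕ 1)) ⊕ ((6 ⊕ 3) ⊗ (3 ⊗ 8))) gives -1.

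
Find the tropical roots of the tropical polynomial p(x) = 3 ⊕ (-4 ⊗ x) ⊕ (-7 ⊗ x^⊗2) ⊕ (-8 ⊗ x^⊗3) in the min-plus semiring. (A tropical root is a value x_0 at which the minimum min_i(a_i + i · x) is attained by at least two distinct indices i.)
Roots: {1, 3, 7}

Each tropical root is a break point of the lower envelope of the lines y = a_i + i · x (there are 4 lines, with slopes 0, 1, ..., 3). Only the lines that attain the minimum somewhere contribute to roots; other lines are dominated. Here the surviving (envelope) indices are i = 3, i = 2, i = 1, i = 0.
Intersections between consecutive envelope lines give the roots: for adjacent envelope indices i < j the intersection is x = (a_i − a_j) / (j − i). Reading off the sorted break points: {1, 3, 7}.
Verification: at each break x_0, at least two indices attain the minimum of min_i(a_i + i · x_0).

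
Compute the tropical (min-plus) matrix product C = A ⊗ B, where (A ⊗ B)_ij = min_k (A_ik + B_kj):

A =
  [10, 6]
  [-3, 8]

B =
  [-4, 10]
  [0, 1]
A ⊗ B =
  [6, 7]
  [-7, 7]

Apply the min-plus product entry-by-entry:
  C[0][0] = min over k of (A[0][0] + B[0][0] = 10 + -4 = 6, A[0][1] + B[1][0] = 6 + 0 = 6) = 6 (attained at k = 0)
  C[0][1] = min over k of (A[0][0] + B[0][1] = 10 + 10 = 20, A[0][1] + B[1][1] = 6 + 1 = 7) = 7 (attained at k = 1)
  C[1][0] = min over k of (A[1][0] + B[0][0] = -3 + -4 = -7, A[1][1] + B[1][0] = 8 + 0 = 8) = -7 (attained at k = 0)
  C[1][1] = min over k of (A[1][0] + B[0][1] = -3 + 10 = 7, A[1][1] + B[1][1] = 8 + 1 = 9) = 7 (attained at k = 0)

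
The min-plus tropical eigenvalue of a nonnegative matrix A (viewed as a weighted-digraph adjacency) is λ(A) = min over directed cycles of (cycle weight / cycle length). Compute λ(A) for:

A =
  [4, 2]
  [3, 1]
λ(A) = 1

Enumerate directed cycles and compute their means (weight / length). Sample:
  cycle 0 → 0: weight = 4, length = 1, mean = 4/1 ≈ 4.000
  cycle 1 → 1: weight = 1, length = 1, mean = 1/1 ≈ 1.000
  cycle 0 → 1 → 0: weight = 5, length = 2, mean = 5/2 ≈ 2.500
  cycle 1 → 0 → 1: weight = 5, length = 2, mean = 5/2 ≈ 2.500
Minimum mean = 1.000, attained e.g. along the cycle 1 → 1 with weight 1 and length 1. So λ(A) = 1/1 = 1.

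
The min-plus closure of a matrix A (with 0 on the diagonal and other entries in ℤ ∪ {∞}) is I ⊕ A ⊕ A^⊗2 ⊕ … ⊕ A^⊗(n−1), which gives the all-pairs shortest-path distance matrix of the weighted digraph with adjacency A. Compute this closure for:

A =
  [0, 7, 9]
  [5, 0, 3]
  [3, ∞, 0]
Closure =
  [0, 7, 9]
  [5, 0, 3]
  [3, 10, 0]

This is the Floyd-Warshall all-pairs shortest-path computation. For each intermediate vertex k = 0, 1, …, 2, update dist[i][j] ← min(dist[i][j], dist[i][k] + dist[k][j]). The final matrix gives, for each (i, j), the minimum total weight of any directed path from i to j (possibly empty when i = j).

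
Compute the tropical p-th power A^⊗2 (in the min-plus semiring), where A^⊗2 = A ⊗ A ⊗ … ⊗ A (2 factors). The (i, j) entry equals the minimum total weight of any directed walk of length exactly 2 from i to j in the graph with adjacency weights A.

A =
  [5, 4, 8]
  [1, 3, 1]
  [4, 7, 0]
A^⊗2 =
  [5, 7, 5]
  [4, 5, 1]
  [4, 7, 0]

Each entry (A^⊗2)_ij equals the minimum over all length-2 walks i = v_0 → v_1 → … → v_2 = j of Σ_t A[v_t][v_{t+1}]. For example, for (i, j) = (0, 2) we minimise over 3 possible intermediate vertex sequences; the minimum is 5, attained along the walk 0 → 1 → 2.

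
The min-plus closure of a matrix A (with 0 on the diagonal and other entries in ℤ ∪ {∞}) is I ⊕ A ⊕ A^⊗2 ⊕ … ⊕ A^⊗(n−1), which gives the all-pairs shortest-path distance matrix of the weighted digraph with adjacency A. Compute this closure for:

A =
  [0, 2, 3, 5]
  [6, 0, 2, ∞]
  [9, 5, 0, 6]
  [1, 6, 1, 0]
Closure =
  [0, 2, 3, 5]
  [6, 0, 2, 8]
  [7, 5, 0, 6]
  [1, 3, 1, 0]

This is the Floyd-Warshall all-pairs shortest-path computation. For each intermediate vertex k = 0, 1, …, 3, update dist[i][j] ← min(dist[i][j], dist[i][k] + dist[k][j]). The final matrix gives, for each (i, j), the minimum total weight of any directed path from i to j (possibly empty when i = j).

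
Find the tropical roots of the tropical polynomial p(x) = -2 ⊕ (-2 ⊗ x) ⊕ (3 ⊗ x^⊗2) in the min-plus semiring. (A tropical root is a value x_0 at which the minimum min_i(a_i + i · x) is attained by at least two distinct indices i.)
Roots: {-5, 0}

Each tropical root is a break point of the lower envelope of the lines y = a_i + i · x (there are 3 lines, with slopes 0, 1, ..., 2). Only the lines that attain the minimum somewhere contribute to roots; other lines are dominated. Here the surviving (envelope) indices are i = 2, i = 1, i = 0.
Intersections between consecutive envelope lines give the roots: for adjacent envelope indices i < j the intersection is x = (a_i − a_j) / (j − i). Reading off the sorted break points: {-5, 0}.
Verification: at each break x_0, at least two indices attain the minimum of min_i(a_i + i · x_0).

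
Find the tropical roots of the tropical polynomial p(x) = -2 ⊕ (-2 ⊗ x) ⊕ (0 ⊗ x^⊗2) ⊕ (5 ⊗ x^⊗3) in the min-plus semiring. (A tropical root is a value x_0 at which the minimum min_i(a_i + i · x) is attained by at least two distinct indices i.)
Roots: {-5, -2, 0}

Each tropical root is a break point of the lower envelope of the lines y = a_i + i · x (there are 4 lines, with slopes 0, 1, ..., 3). Only the lines that attain the minimum somewhere contribute to roots; other lines are dominated. Here the surviving (envelope) indices are i = 3, i = 2, i = 1, i = 0.
Intersections between consecutive envelope lines give the roots: for adjacent envelope indices i < j the intersection is x = (a_i − a_j) / (j − i). Reading off the sorted break points: {-5, -2, 0}.
Verification: at each break x_0, at least two indices attain the minimum of min_i(a_i + i · x_0).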